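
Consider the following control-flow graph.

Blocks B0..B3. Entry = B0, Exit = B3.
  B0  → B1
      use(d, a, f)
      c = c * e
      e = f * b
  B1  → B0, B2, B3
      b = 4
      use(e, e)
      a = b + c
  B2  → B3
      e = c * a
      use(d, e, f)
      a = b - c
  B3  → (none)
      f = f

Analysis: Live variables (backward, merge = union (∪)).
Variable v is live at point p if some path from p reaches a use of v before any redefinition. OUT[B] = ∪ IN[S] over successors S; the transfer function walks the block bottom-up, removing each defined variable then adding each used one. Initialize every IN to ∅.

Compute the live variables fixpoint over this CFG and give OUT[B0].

Fixpoint table:
  B0: | IN={a, b, c, d, e, f} | OUT={c, d, e, f}
  B1: | IN={c, d, e, f} | OUT={a, b, c, d, e, f}
  B2: | IN={a, b, c, d, f} | OUT={f}
  B3: | IN={f} | OUT={}

Merge at B0: OUT[B0] = IN[B1] = {c, d, e, f}

Answer: {c, d, e, f}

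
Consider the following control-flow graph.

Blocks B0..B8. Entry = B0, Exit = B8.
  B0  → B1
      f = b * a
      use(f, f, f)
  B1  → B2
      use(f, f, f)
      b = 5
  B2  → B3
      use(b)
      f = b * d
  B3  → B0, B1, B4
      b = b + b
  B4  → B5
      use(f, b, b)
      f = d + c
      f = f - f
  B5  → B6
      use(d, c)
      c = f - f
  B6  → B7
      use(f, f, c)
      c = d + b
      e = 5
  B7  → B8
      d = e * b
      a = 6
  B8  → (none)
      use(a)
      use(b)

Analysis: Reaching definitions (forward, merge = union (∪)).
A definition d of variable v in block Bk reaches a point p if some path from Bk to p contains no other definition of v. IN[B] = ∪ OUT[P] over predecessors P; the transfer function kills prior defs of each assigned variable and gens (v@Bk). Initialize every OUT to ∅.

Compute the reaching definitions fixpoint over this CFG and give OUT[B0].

Answer: {b@B3, f@B0}

Working:
Per-block solution:
  B0:   IN={b@B3, f@B2}   OUT={b@B3, f@B0}
  B1:   IN={b@B3, f@B0, f@B2}   OUT={b@B1, f@B0, f@B2}
  B2:   IN={b@B1, f@B0, f@B2}   OUT={b@B1, f@B2}
  B3:   IN={b@B1, f@B2}   OUT={b@B3, f@B2}
  B4:   IN={b@B3, f@B2}   OUT={b@B3, f@B4}
  B5:   IN={b@B3, f@B4}   OUT={b@B3, c@B5, f@B4}
  B6:   IN={b@B3, c@B5, f@B4}   OUT={b@B3, c@B6, e@B6, f@B4}
  B7:   IN={b@B3, c@B6, e@B6, f@B4}   OUT={a@B7, b@B3, c@B6, d@B7, e@B6, f@B4}
  B8:   IN={a@B7, b@B3, c@B6, d@B7, e@B6, f@B4}   OUT={a@B7, b@B3, c@B6, d@B7, e@B6, f@B4}

Merge at B0 (entry node, so the boundary value {} is joined with the incoming edge(s)): IN[B0] = {} ⊔ OUT[B3] = {b@B3, f@B2}
Applying B0's transfer function to that IN value gives OUT[B0] (row B0 above).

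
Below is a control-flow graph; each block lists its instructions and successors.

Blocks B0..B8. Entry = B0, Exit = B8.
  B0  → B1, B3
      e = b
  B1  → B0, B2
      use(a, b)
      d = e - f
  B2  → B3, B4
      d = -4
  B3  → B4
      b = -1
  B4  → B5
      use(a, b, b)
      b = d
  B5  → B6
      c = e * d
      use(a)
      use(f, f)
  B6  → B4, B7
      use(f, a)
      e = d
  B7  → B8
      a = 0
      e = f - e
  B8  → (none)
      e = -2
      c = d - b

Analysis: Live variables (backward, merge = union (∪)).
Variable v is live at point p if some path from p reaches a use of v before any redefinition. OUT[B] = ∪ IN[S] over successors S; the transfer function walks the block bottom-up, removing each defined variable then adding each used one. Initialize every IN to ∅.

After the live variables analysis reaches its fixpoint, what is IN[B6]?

Answer: {a, b, d, f}

Working:
Converged values:
  B0: | IN={a, b, d, f} | OUT={a, b, d, e, f}
  B1: | IN={a, b, e, f} | OUT={a, b, d, e, f}
  B2: | IN={a, b, e, f} | OUT={a, b, d, e, f}
  B3: | IN={a, d, e, f} | OUT={a, b, d, e, f}
  B4: | IN={a, b, d, e, f} | OUT={a, b, d, e, f}
  B5: | IN={a, b, d, e, f} | OUT={a, b, d, f}
  B6: | IN={a, b, d, f} | OUT={a, b, d, e, f}
  B7: | IN={b, d, e, f} | OUT={b, d}
  B8: | IN={b, d} | OUT={}

Merge at B6: OUT[B6] = IN[B4] ⊔ IN[B7] = {a, b, d, e, f}
Applying B6's transfer function to that OUT value gives IN[B6] (row B6 above).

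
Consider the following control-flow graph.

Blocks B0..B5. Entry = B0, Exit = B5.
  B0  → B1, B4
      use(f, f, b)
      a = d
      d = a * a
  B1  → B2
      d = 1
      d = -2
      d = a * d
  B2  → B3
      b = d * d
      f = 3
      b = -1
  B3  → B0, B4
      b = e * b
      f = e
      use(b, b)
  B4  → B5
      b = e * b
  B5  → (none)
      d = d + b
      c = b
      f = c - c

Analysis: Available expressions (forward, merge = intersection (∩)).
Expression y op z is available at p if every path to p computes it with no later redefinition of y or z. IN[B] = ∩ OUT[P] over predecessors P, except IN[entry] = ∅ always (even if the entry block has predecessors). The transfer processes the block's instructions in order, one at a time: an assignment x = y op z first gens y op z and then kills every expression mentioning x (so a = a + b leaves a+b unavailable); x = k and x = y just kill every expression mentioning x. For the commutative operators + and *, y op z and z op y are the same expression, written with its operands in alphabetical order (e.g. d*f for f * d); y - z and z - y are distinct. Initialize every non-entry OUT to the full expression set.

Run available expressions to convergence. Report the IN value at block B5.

Answer: {a*a}

Derivation:
Converged values:
  B0: | IN={} | OUT={a*a}
  B1: | IN={a*a} | OUT={a*a}
  B2: | IN={a*a} | OUT={a*a, d*d}
  B3: | IN={a*a, d*d} | OUT={a*a, d*d}
  B4: | IN={a*a} | OUT={a*a}
  B5: | IN={a*a} | OUT={a*a, c-c}

Merge at B5: IN[B5] = OUT[B4] = {a*a}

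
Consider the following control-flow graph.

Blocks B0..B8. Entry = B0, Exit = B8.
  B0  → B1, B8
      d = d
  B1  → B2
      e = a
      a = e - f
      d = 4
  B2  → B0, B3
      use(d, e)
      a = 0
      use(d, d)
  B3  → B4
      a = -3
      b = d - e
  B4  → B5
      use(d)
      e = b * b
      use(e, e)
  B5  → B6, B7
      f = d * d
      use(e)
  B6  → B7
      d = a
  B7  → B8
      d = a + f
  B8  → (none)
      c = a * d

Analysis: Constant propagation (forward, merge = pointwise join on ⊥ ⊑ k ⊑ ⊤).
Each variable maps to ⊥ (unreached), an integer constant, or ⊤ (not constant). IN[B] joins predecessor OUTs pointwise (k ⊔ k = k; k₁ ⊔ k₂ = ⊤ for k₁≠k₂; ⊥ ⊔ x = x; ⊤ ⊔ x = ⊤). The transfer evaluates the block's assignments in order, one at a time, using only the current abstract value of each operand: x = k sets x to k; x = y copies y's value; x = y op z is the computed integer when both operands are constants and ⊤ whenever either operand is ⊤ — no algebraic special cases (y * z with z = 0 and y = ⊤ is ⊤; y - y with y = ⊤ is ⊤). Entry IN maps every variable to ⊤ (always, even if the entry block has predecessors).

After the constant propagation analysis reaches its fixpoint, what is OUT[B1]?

Per-block solution:
  B0: | IN=(all ⊤) | OUT=(all ⊤)
  B1: | IN=(all ⊤) | OUT={d:4; rest ⊤}
  B2: | IN={d:4; rest ⊤} | OUT={a:0, d:4; rest ⊤}
  B3: | IN={a:0, d:4; rest ⊤} | OUT={a:-3, d:4; rest ⊤}
  B4: | IN={a:-3, d:4; rest ⊤} | OUT={a:-3, d:4; rest ⊤}
  B5: | IN={a:-3, d:4; rest ⊤} | OUT={a:-3, d:4, f:16; rest ⊤}
  B6: | IN={a:-3, d:4, f:16; rest ⊤} | OUT={a:-3, d:-3, f:16; rest ⊤}
  B7: | IN={a:-3, f:16; rest ⊤} | OUT={a:-3, d:13, f:16; rest ⊤}
  B8: | IN=(all ⊤) | OUT=(all ⊤)

Merge at B1: IN[B1] = OUT[B0] = {a: ⊤, b: ⊤, c: ⊤, d: ⊤, e: ⊤, f: ⊤}
Applying B1's transfer function to that IN value gives OUT[B1] (row B1 above).

Answer: {a: ⊤, b: ⊤, c: ⊤, d: 4, e: ⊤, f: ⊤}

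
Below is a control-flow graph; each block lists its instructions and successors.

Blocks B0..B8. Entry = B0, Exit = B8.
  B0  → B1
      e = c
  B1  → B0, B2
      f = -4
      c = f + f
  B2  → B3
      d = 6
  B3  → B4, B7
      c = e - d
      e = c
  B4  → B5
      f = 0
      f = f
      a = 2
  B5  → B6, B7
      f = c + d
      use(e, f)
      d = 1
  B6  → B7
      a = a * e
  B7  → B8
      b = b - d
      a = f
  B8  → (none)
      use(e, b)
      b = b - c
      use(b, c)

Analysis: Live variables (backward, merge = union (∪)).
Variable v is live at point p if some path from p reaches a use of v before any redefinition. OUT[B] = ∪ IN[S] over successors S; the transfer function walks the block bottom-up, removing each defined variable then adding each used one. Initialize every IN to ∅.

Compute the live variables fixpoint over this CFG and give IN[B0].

Answer: {b, c}

Trace:
Per-block solution:
  B0: | IN={b, c} | OUT={b, e}
  B1: | IN={b, e} | OUT={b, c, e, f}
  B2: | IN={b, e, f} | OUT={b, d, e, f}
  B3: | IN={b, d, e, f} | OUT={b, c, d, e, f}
  B4: | IN={b, c, d, e} | OUT={a, b, c, d, e}
  B5: | IN={a, b, c, d, e} | OUT={a, b, c, d, e, f}
  B6: | IN={a, b, c, d, e, f} | OUT={b, c, d, e, f}
  B7: | IN={b, c, d, e, f} | OUT={b, c, e}
  B8: | IN={b, c, e} | OUT={}

Merge at B0: OUT[B0] = IN[B1] = {b, e}
Applying B0's transfer function to that OUT value gives IN[B0] (row B0 above).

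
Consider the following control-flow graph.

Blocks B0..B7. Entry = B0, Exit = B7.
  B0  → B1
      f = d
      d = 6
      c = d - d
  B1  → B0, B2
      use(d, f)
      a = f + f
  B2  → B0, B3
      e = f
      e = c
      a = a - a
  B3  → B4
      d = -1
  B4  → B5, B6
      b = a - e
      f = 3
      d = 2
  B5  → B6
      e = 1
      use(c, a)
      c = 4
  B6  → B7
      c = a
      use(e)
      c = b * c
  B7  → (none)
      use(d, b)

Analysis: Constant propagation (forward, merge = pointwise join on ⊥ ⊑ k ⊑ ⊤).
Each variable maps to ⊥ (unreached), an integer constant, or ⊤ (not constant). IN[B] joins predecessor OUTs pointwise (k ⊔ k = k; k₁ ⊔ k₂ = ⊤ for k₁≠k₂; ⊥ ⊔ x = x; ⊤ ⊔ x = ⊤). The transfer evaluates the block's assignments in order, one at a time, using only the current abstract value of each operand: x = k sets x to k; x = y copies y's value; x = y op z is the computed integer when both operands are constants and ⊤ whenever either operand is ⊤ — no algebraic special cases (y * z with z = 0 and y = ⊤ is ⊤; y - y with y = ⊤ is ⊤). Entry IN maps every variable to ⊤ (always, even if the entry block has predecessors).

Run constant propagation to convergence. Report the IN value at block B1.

Answer: {a: ⊤, b: ⊤, c: 0, d: 6, e: ⊤, f: ⊤}

Derivation:
Per-block solution:
  B0:   IN=(all ⊤)   OUT={c:0, d:6; rest ⊤}
  B1:   IN={c:0, d:6; rest ⊤}   OUT={c:0, d:6; rest ⊤}
  B2:   IN={c:0, d:6; rest ⊤}   OUT={c:0, d:6, e:0; rest ⊤}
  B3:   IN={c:0, d:6, e:0; rest ⊤}   OUT={c:0, d:-1, e:0; rest ⊤}
  B4:   IN={c:0, d:-1, e:0; rest ⊤}   OUT={c:0, d:2, e:0, f:3; rest ⊤}
  B5:   IN={c:0, d:2, e:0, f:3; rest ⊤}   OUT={c:4, d:2, e:1, f:3; rest ⊤}
  B6:   IN={d:2, f:3; rest ⊤}   OUT={d:2, f:3; rest ⊤}
  B7:   IN={d:2, f:3; rest ⊤}   OUT={d:2, f:3; rest ⊤}

Merge at B1: IN[B1] = OUT[B0] = {a: ⊤, b: ⊤, c: 0, d: 6, e: ⊤, f: ⊤}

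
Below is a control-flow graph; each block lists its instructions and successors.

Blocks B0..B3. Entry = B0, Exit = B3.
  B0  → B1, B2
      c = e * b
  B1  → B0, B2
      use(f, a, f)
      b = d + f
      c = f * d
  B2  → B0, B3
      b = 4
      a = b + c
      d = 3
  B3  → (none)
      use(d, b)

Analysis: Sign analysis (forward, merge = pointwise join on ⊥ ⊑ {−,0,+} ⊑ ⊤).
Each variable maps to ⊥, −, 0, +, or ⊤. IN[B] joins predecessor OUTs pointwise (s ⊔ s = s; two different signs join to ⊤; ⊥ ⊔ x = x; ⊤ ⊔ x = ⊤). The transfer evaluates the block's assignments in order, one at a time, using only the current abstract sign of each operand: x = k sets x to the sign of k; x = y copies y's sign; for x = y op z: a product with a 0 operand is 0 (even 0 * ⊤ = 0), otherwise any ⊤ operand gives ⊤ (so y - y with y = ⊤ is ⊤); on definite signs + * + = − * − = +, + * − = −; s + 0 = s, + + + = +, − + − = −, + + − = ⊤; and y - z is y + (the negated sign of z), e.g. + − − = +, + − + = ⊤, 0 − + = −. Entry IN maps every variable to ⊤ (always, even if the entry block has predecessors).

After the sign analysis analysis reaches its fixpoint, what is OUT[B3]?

Fixpoint table:
  B0:  IN=(all ⊤)  OUT=(all ⊤)
  B1:  IN=(all ⊤)  OUT=(all ⊤)
  B2:  IN=(all ⊤)  OUT={b:+, d:+; rest ⊤}
  B3:  IN={b:+, d:+; rest ⊤}  OUT={b:+, d:+; rest ⊤}

Merge at B3: IN[B3] = OUT[B2] = {a: ⊤, b: +, c: ⊤, d: +, e: ⊤, f: ⊤}
Applying B3's transfer function to that IN value gives OUT[B3] (row B3 above).

Answer: {a: ⊤, b: +, c: ⊤, d: +, e: ⊤, f: ⊤}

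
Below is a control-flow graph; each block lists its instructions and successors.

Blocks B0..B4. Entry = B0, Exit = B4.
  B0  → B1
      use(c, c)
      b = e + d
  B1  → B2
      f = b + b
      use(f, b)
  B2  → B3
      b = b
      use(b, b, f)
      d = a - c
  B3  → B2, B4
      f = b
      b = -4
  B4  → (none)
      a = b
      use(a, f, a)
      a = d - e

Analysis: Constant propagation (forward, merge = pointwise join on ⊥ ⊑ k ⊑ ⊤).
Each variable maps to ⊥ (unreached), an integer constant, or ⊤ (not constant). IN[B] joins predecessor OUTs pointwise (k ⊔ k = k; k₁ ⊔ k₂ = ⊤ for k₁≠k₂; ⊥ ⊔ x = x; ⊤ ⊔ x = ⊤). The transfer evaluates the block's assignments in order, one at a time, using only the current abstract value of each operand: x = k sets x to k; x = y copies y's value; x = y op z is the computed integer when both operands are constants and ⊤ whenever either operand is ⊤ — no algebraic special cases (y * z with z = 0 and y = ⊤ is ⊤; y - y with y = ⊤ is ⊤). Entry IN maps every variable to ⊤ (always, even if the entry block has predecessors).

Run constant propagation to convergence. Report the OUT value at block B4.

Answer: {a: ⊤, b: -4, c: ⊤, d: ⊤, e: ⊤, f: ⊤}

Trace:
Per-block solution:
  B0:  IN=(all ⊤)  OUT=(all ⊤)
  B1:  IN=(all ⊤)  OUT=(all ⊤)
  B2:  IN=(all ⊤)  OUT=(all ⊤)
  B3:  IN=(all ⊤)  OUT={b:-4; rest ⊤}
  B4:  IN={b:-4; rest ⊤}  OUT={b:-4; rest ⊤}

Merge at B4: IN[B4] = OUT[B3] = {a: ⊤, b: -4, c: ⊤, d: ⊤, e: ⊤, f: ⊤}
Applying B4's transfer function to that IN value gives OUT[B4] (row B4 above).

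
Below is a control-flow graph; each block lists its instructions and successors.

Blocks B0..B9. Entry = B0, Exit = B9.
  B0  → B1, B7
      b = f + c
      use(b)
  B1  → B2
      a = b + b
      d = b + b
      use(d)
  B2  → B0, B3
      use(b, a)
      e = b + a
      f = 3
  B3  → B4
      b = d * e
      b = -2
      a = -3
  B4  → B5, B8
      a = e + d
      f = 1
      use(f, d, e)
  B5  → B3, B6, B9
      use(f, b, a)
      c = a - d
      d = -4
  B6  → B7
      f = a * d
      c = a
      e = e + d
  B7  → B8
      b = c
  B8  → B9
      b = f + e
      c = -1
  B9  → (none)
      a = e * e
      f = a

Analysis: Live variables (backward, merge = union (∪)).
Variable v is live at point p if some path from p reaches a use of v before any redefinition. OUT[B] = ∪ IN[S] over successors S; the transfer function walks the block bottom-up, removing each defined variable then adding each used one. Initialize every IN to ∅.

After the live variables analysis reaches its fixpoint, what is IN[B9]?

Converged values:
  B0:   IN={c, e, f}   OUT={b, c, e, f}
  B1:   IN={b, c}   OUT={a, b, c, d}
  B2:   IN={a, b, c, d}   OUT={c, d, e, f}
  B3:   IN={d, e}   OUT={b, d, e}
  B4:   IN={b, d, e}   OUT={a, b, d, e, f}
  B5:   IN={a, b, d, e, f}   OUT={a, d, e}
  B6:   IN={a, d, e}   OUT={c, e, f}
  B7:   IN={c, e, f}   OUT={e, f}
  B8:   IN={e, f}   OUT={e}
  B9:   IN={e}   OUT={}

B9 is the boundary node: OUT[B9] = {}
Applying B9's transfer function to that OUT value gives IN[B9] (row B9 above).

Answer: {e}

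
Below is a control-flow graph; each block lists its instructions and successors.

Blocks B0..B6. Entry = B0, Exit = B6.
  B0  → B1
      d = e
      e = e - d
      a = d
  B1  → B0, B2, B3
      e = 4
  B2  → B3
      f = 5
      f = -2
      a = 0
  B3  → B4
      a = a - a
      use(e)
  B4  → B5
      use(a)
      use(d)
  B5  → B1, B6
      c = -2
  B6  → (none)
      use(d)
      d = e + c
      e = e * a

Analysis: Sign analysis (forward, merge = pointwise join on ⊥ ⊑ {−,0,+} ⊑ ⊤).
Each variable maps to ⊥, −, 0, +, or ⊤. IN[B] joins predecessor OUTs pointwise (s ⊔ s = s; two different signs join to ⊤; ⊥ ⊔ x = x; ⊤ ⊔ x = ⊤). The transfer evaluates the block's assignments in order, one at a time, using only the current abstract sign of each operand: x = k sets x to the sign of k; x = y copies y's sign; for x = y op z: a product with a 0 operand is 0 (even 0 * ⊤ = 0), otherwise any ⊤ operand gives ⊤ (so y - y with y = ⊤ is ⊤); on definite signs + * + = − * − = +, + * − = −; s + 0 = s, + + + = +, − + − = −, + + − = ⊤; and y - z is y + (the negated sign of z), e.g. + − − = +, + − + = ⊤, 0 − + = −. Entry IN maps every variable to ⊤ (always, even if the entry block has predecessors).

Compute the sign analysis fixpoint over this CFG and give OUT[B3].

Answer: {a: ⊤, b: ⊤, c: ⊤, d: ⊤, e: +, f: ⊤}

Working:
Per-block solution:
  B0: | IN=(all ⊤) | OUT=(all ⊤)
  B1: | IN=(all ⊤) | OUT={e:+; rest ⊤}
  B2: | IN={e:+; rest ⊤} | OUT={a:0, e:+, f:-; rest ⊤}
  B3: | IN={e:+; rest ⊤} | OUT={e:+; rest ⊤}
  B4: | IN={e:+; rest ⊤} | OUT={e:+; rest ⊤}
  B5: | IN={e:+; rest ⊤} | OUT={c:-, e:+; rest ⊤}
  B6: | IN={c:-, e:+; rest ⊤} | OUT={c:-; rest ⊤}

Merge at B3: IN[B3] = OUT[B1] ⊔ OUT[B2] = {a: ⊤, b: ⊤, c: ⊤, d: ⊤, e: +, f: ⊤}
Applying B3's transfer function to that IN value gives OUT[B3] (row B3 above).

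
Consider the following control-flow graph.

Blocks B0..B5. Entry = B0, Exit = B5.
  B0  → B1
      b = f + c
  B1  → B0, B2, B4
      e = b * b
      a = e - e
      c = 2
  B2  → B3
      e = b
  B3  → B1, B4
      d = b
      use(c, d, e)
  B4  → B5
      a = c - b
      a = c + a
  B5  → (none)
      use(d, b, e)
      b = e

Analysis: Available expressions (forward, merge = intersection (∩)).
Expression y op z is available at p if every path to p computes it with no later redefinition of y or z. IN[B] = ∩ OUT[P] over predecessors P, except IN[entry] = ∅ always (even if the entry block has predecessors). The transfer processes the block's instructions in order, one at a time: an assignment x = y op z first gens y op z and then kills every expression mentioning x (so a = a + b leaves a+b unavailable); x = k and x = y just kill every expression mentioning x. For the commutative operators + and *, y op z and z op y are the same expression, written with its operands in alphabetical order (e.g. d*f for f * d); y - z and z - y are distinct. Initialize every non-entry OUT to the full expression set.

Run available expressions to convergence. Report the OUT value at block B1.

Per-block solution:
  B0:  IN={}  OUT={c+f}
  B1:  IN={}  OUT={b*b, e-e}
  B2:  IN={b*b, e-e}  OUT={b*b}
  B3:  IN={b*b}  OUT={b*b}
  B4:  IN={b*b}  OUT={b*b, c-b}
  B5:  IN={b*b, c-b}  OUT={}

Merge at B1: IN[B1] = OUT[B0] ∩ OUT[B3] = {}
Applying B1's transfer function to that IN value gives OUT[B1] (row B1 above).

Answer: {b*b, e-e}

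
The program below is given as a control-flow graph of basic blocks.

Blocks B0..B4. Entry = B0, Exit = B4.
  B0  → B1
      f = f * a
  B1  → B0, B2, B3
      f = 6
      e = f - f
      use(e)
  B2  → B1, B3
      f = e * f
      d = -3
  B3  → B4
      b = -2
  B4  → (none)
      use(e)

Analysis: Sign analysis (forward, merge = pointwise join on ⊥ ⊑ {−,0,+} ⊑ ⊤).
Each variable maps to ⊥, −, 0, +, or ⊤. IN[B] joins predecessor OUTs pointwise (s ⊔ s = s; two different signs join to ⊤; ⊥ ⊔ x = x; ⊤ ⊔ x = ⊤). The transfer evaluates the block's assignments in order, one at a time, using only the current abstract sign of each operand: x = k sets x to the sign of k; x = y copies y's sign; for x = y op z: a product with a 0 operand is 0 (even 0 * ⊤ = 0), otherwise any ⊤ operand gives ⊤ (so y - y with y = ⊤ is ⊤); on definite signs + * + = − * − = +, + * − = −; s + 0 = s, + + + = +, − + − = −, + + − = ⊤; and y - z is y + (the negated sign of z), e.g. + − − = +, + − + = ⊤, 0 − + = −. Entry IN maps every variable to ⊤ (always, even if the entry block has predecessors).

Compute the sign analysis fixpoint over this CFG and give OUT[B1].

Fixpoint table:
  B0: | IN=(all ⊤) | OUT=(all ⊤)
  B1: | IN=(all ⊤) | OUT={f:+; rest ⊤}
  B2: | IN={f:+; rest ⊤} | OUT={d:-; rest ⊤}
  B3: | IN=(all ⊤) | OUT={b:-; rest ⊤}
  B4: | IN={b:-; rest ⊤} | OUT={b:-; rest ⊤}

Merge at B1: IN[B1] = OUT[B0] ⊔ OUT[B2] = {a: ⊤, b: ⊤, c: ⊤, d: ⊤, e: ⊤, f: ⊤}
Applying B1's transfer function to that IN value gives OUT[B1] (row B1 above).

Answer: {a: ⊤, b: ⊤, c: ⊤, d: ⊤, e: ⊤, f: +}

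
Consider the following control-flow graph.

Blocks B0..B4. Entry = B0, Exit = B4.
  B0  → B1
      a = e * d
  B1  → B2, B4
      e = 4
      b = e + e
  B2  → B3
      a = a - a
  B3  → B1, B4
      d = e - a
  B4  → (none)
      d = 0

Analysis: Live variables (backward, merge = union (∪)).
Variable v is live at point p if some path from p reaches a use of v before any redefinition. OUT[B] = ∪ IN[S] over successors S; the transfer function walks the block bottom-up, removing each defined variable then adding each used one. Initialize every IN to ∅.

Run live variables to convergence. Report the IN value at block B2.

Converged values:
  B0:   IN={d, e}   OUT={a}
  B1:   IN={a}   OUT={a, e}
  B2:   IN={a, e}   OUT={a, e}
  B3:   IN={a, e}   OUT={a}
  B4:   IN={}   OUT={}

Merge at B2: OUT[B2] = IN[B3] = {a, e}
Applying B2's transfer function to that OUT value gives IN[B2] (row B2 above).

Answer: {a, e}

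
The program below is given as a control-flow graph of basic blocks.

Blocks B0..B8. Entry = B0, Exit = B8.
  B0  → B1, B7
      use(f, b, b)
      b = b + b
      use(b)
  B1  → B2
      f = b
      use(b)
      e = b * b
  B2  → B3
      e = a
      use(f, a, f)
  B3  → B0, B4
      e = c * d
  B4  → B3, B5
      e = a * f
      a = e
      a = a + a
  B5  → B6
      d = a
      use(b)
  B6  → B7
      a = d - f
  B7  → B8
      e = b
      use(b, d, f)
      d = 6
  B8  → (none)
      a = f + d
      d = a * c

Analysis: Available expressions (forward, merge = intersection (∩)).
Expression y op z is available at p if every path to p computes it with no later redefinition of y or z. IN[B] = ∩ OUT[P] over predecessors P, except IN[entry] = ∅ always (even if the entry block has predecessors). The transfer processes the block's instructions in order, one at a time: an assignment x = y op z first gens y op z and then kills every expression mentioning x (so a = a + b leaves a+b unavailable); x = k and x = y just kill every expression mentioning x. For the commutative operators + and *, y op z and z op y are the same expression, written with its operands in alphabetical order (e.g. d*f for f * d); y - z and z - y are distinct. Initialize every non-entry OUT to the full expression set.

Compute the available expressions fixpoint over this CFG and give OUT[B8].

Per-block solution:
  B0: | IN={} | OUT={}
  B1: | IN={} | OUT={b*b}
  B2: | IN={b*b} | OUT={b*b}
  B3: | IN={b*b} | OUT={b*b, c*d}
  B4: | IN={b*b, c*d} | OUT={b*b, c*d}
  B5: | IN={b*b, c*d} | OUT={b*b}
  B6: | IN={b*b} | OUT={b*b, d-f}
  B7: | IN={} | OUT={}
  B8: | IN={} | OUT={a*c}

Merge at B8: IN[B8] = OUT[B7] = {}
Applying B8's transfer function to that IN value gives OUT[B8] (row B8 above).

Answer: {a*c}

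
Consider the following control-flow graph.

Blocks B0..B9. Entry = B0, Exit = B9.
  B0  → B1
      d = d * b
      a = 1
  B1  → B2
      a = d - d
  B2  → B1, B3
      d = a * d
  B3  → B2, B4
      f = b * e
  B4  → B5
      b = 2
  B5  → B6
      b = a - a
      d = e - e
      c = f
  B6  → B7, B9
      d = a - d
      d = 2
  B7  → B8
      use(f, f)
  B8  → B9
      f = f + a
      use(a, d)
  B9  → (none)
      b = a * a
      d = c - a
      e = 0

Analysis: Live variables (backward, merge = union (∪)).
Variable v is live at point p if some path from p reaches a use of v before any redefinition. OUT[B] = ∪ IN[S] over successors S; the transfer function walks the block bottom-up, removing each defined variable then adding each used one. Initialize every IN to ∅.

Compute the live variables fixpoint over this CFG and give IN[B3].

Answer: {a, b, d, e}

Working:
Fixpoint table:
  B0:  IN={b, d, e}  OUT={b, d, e}
  B1:  IN={b, d, e}  OUT={a, b, d, e}
  B2:  IN={a, b, d, e}  OUT={a, b, d, e}
  B3:  IN={a, b, d, e}  OUT={a, b, d, e, f}
  B4:  IN={a, e, f}  OUT={a, e, f}
  B5:  IN={a, e, f}  OUT={a, c, d, f}
  B6:  IN={a, c, d, f}  OUT={a, c, d, f}
  B7:  IN={a, c, d, f}  OUT={a, c, d, f}
  B8:  IN={a, c, d, f}  OUT={a, c}
  B9:  IN={a, c}  OUT={}

Merge at B3: OUT[B3] = IN[B2] ⊔ IN[B4] = {a, b, d, e, f}
Applying B3's transfer function to that OUT value gives IN[B3] (row B3 above).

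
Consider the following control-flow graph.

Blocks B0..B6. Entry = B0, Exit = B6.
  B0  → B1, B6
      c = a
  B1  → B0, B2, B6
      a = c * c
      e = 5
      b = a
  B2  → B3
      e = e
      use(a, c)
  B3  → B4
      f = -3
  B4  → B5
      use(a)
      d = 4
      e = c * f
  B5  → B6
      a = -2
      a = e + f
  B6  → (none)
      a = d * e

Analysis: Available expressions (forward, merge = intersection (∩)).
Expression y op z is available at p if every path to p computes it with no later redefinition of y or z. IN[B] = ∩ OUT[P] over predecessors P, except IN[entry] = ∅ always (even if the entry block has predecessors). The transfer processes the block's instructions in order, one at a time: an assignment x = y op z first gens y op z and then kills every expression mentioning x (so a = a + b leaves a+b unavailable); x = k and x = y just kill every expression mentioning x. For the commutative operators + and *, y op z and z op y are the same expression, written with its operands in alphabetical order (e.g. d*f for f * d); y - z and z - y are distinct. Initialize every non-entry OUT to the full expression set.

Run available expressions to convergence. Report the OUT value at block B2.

Converged values:
  B0:  IN={}  OUT={}
  B1:  IN={}  OUT={c*c}
  B2:  IN={c*c}  OUT={c*c}
  B3:  IN={c*c}  OUT={c*c}
  B4:  IN={c*c}  OUT={c*c, c*f}
  B5:  IN={c*c, c*f}  OUT={c*c, c*f, e+f}
  B6:  IN={}  OUT={d*e}

Merge at B2: IN[B2] = OUT[B1] = {c*c}
Applying B2's transfer function to that IN value gives OUT[B2] (row B2 above).

Answer: {c*c}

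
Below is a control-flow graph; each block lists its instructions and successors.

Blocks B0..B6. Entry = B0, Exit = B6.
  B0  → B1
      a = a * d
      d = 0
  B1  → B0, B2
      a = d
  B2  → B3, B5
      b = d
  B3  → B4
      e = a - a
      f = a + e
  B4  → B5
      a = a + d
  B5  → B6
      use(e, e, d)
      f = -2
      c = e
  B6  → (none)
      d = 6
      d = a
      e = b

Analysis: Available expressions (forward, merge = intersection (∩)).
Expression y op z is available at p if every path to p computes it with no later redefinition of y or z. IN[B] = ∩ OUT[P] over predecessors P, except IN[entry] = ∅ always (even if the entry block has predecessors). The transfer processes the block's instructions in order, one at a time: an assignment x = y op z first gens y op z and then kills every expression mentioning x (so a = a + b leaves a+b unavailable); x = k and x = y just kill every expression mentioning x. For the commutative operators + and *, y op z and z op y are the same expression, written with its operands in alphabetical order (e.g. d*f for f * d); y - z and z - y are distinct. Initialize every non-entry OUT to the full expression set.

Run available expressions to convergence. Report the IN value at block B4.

Answer: {a+e, a-a}

Working:
Per-block solution:
  B0:   IN={}   OUT={}
  B1:   IN={}   OUT={}
  B2:   IN={}   OUT={}
  B3:   IN={}   OUT={a+e, a-a}
  B4:   IN={a+e, a-a}   OUT={}
  B5:   IN={}   OUT={}
  B6:   IN={}   OUT={}

Merge at B4: IN[B4] = OUT[B3] = {a+e, a-a}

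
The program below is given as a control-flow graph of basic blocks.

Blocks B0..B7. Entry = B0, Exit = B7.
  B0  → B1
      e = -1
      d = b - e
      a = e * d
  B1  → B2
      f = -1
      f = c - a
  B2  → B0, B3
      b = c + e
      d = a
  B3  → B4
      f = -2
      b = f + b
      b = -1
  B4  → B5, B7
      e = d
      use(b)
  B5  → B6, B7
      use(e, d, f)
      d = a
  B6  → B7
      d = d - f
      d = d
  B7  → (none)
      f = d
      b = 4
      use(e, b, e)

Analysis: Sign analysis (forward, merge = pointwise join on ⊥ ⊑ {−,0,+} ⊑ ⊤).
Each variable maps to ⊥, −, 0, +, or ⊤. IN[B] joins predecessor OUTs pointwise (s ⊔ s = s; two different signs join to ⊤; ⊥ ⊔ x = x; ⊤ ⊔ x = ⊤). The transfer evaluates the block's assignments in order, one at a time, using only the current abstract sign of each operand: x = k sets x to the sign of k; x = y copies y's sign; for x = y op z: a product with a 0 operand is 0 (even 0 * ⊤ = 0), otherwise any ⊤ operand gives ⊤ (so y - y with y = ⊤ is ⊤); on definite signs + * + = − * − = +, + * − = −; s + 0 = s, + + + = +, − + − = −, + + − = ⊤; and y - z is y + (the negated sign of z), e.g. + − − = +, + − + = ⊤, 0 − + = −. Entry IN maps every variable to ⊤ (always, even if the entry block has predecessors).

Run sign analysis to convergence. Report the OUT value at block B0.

Answer: {a: ⊤, b: ⊤, c: ⊤, d: ⊤, e: -, f: ⊤}

Trace:
Fixpoint table:
  B0:  IN=(all ⊤)  OUT={e:-; rest ⊤}
  B1:  IN={e:-; rest ⊤}  OUT={e:-; rest ⊤}
  B2:  IN={e:-; rest ⊤}  OUT={e:-; rest ⊤}
  B3:  IN={e:-; rest ⊤}  OUT={b:-, e:-, f:-; rest ⊤}
  B4:  IN={b:-, e:-, f:-; rest ⊤}  OUT={b:-, f:-; rest ⊤}
  B5:  IN={b:-, f:-; rest ⊤}  OUT={b:-, f:-; rest ⊤}
  B6:  IN={b:-, f:-; rest ⊤}  OUT={b:-, f:-; rest ⊤}
  B7:  IN={b:-, f:-; rest ⊤}  OUT={b:+; rest ⊤}

Merge at B0 (entry node, so the boundary value (all ⊤) is joined with the incoming edge(s)): IN[B0] = (all ⊤) ⊔ OUT[B2] = {a: ⊤, b: ⊤, c: ⊤, d: ⊤, e: ⊤, f: ⊤}
Applying B0's transfer function to that IN value gives OUT[B0] (row B0 above).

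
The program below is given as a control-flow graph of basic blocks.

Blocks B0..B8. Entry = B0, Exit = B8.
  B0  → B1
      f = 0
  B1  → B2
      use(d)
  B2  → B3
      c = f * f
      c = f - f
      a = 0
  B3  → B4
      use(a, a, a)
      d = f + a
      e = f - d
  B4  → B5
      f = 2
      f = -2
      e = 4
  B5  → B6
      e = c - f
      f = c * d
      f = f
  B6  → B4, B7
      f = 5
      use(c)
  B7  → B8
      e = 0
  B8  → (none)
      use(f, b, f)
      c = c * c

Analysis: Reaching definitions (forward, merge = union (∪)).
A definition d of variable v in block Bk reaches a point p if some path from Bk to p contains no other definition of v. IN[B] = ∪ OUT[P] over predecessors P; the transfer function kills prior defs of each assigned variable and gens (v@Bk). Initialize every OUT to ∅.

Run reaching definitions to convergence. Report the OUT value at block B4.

Answer: {a@B2, c@B2, d@B3, e@B4, f@B4}

Trace:
Per-block solution:
  B0:  IN={}  OUT={f@B0}
  B1:  IN={f@B0}  OUT={f@B0}
  B2:  IN={f@B0}  OUT={a@B2, c@B2, f@B0}
  B3:  IN={a@B2, c@B2, f@B0}  OUT={a@B2, c@B2, d@B3, e@B3, f@B0}
  B4:  IN={a@B2, c@B2, d@B3, e@B3, e@B5, f@B0, f@B6}  OUT={a@B2, c@B2, d@B3, e@B4, f@B4}
  B5:  IN={a@B2, c@B2, d@B3, e@B4, f@B4}  OUT={a@B2, c@B2, d@B3, e@B5, f@B5}
  B6:  IN={a@B2, c@B2, d@B3, e@B5, f@B5}  OUT={a@B2, c@B2, d@B3, e@B5, f@B6}
  B7:  IN={a@B2, c@B2, d@B3, e@B5, f@B6}  OUT={a@B2, c@B2, d@B3, e@B7, f@B6}
  B8:  IN={a@B2, c@B2, d@B3, e@B7, f@B6}  OUT={a@B2, c@B8, d@B3, e@B7, f@B6}

Merge at B4: IN[B4] = OUT[B3] ⊔ OUT[B6] = {a@B2, c@B2, d@B3, e@B3, e@B5, f@B0, f@B6}
Applying B4's transfer function to that IN value gives OUT[B4] (row B4 above).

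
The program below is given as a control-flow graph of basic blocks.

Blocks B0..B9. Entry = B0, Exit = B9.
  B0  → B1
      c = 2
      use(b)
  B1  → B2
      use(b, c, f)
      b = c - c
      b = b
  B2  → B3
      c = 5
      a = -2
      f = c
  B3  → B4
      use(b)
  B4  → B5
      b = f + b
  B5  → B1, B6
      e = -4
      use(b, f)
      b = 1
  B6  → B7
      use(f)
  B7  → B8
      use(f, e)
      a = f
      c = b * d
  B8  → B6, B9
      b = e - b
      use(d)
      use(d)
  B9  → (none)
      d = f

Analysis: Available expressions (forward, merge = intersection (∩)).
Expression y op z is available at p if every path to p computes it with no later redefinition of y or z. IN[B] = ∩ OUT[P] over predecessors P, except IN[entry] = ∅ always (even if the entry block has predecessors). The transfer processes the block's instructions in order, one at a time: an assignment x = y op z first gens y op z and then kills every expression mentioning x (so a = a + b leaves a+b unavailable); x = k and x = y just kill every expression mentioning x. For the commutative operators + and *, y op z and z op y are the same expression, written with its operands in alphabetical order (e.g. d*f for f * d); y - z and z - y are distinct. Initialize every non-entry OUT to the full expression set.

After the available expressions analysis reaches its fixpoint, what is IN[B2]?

Per-block solution:
  B0: | IN={} | OUT={}
  B1: | IN={} | OUT={c-c}
  B2: | IN={c-c} | OUT={}
  B3: | IN={} | OUT={}
  B4: | IN={} | OUT={}
  B5: | IN={} | OUT={}
  B6: | IN={} | OUT={}
  B7: | IN={} | OUT={b*d}
  B8: | IN={b*d} | OUT={}
  B9: | IN={} | OUT={}

Merge at B2: IN[B2] = OUT[B1] = {c-c}

Answer: {c-c}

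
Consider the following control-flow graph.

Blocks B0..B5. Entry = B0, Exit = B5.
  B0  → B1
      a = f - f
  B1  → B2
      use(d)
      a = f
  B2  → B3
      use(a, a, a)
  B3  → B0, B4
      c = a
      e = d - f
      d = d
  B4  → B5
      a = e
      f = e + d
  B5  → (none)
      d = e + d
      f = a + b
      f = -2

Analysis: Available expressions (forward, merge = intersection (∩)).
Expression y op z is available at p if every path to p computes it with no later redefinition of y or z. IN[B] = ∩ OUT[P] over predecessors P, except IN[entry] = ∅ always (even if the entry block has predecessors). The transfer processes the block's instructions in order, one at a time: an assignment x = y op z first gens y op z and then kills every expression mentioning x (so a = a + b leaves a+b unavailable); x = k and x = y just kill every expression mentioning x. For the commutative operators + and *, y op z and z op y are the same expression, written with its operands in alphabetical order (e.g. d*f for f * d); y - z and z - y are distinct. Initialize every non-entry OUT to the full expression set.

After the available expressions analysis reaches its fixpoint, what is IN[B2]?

Converged values:
  B0:  IN={}  OUT={f-f}
  B1:  IN={f-f}  OUT={f-f}
  B2:  IN={f-f}  OUT={f-f}
  B3:  IN={f-f}  OUT={f-f}
  B4:  IN={f-f}  OUT={d+e}
  B5:  IN={d+e}  OUT={a+b}

Merge at B2: IN[B2] = OUT[B1] = {f-f}

Answer: {f-f}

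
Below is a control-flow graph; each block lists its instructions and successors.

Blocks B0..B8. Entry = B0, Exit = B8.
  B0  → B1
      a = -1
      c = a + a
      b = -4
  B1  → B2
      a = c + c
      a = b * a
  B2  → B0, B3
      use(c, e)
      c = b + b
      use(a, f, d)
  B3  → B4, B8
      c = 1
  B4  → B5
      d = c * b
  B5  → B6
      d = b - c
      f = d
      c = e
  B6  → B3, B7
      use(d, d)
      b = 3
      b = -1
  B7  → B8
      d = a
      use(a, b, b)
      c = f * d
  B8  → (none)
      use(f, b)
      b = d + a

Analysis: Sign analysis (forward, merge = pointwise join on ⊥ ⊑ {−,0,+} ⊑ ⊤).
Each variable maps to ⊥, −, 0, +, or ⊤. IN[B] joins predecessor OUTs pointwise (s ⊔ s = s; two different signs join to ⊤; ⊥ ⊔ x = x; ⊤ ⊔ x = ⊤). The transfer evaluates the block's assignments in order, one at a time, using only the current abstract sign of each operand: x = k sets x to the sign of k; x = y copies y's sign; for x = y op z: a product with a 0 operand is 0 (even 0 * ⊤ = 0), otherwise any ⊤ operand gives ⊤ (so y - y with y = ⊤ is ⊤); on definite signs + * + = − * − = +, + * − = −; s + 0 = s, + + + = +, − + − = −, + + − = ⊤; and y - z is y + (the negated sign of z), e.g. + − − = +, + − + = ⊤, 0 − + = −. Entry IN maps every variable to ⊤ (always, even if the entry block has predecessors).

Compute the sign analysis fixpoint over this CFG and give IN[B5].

Answer: {a: +, b: -, c: +, d: -, e: ⊤, f: ⊤}

Working:
Per-block solution:
  B0: | IN=(all ⊤) | OUT={a:-, b:-, c:-; rest ⊤}
  B1: | IN={a:-, b:-, c:-; rest ⊤} | OUT={a:+, b:-, c:-; rest ⊤}
  B2: | IN={a:+, b:-, c:-; rest ⊤} | OUT={a:+, b:-, c:-; rest ⊤}
  B3: | IN={a:+, b:-; rest ⊤} | OUT={a:+, b:-, c:+; rest ⊤}
  B4: | IN={a:+, b:-, c:+; rest ⊤} | OUT={a:+, b:-, c:+, d:-; rest ⊤}
  B5: | IN={a:+, b:-, c:+, d:-; rest ⊤} | OUT={a:+, b:-, d:-, f:-; rest ⊤}
  B6: | IN={a:+, b:-, d:-, f:-; rest ⊤} | OUT={a:+, b:-, d:-, f:-; rest ⊤}
  B7: | IN={a:+, b:-, d:-, f:-; rest ⊤} | OUT={a:+, b:-, c:-, d:+, f:-; rest ⊤}
  B8: | IN={a:+, b:-; rest ⊤} | OUT={a:+; rest ⊤}

Merge at B5: IN[B5] = OUT[B4] = {a: +, b: -, c: +, d: -, e: ⊤, f: ⊤}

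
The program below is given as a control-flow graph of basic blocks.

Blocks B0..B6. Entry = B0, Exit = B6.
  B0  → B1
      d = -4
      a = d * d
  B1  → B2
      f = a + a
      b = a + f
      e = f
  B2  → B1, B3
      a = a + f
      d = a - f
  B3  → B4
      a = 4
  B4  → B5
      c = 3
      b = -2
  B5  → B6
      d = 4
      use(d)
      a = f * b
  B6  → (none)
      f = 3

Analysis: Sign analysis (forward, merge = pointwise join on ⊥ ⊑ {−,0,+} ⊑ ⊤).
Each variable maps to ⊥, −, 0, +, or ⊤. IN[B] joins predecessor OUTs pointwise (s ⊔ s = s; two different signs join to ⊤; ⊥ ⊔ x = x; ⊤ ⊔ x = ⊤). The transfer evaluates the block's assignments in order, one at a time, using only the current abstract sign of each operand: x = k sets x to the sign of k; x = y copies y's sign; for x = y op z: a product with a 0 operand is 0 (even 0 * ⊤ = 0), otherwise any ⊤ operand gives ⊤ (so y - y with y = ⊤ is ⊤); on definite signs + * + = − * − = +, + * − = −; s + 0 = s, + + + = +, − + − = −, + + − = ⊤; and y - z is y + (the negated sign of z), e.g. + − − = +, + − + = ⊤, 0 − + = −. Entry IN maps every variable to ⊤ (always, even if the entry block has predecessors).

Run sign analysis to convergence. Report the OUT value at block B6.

Per-block solution:
  B0:  IN=(all ⊤)  OUT={a:+, d:-; rest ⊤}
  B1:  IN={a:+; rest ⊤}  OUT={a:+, b:+, e:+, f:+; rest ⊤}
  B2:  IN={a:+, b:+, e:+, f:+; rest ⊤}  OUT={a:+, b:+, e:+, f:+; rest ⊤}
  B3:  IN={a:+, b:+, e:+, f:+; rest ⊤}  OUT={a:+, b:+, e:+, f:+; rest ⊤}
  B4:  IN={a:+, b:+, e:+, f:+; rest ⊤}  OUT={a:+, b:-, c:+, e:+, f:+; rest ⊤}
  B5:  IN={a:+, b:-, c:+, e:+, f:+; rest ⊤}  OUT={a:-, b:-, c:+, d:+, e:+, f:+; rest ⊤}
  B6:  IN={a:-, b:-, c:+, d:+, e:+, f:+; rest ⊤}  OUT={a:-, b:-, c:+, d:+, e:+, f:+; rest ⊤}

Merge at B6: IN[B6] = OUT[B5] = {a: -, b: -, c: +, d: +, e: +, f: +}
Applying B6's transfer function to that IN value gives OUT[B6] (row B6 above).

Answer: {a: -, b: -, c: +, d: +, e: +, f: +}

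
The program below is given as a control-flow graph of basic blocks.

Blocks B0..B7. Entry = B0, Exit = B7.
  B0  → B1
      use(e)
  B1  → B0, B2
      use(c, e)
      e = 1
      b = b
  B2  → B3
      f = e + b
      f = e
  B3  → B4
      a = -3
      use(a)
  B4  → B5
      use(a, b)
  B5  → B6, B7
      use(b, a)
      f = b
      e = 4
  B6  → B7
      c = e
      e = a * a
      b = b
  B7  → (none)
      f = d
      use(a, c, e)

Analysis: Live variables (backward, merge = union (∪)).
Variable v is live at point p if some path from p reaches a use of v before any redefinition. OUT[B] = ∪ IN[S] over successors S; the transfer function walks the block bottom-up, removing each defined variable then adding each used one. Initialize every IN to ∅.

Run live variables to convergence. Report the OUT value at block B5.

Converged values:
  B0: | IN={b, c, d, e} | OUT={b, c, d, e}
  B1: | IN={b, c, d, e} | OUT={b, c, d, e}
  B2: | IN={b, c, d, e} | OUT={b, c, d}
  B3: | IN={b, c, d} | OUT={a, b, c, d}
  B4: | IN={a, b, c, d} | OUT={a, b, c, d}
  B5: | IN={a, b, c, d} | OUT={a, b, c, d, e}
  B6: | IN={a, b, d, e} | OUT={a, c, d, e}
  B7: | IN={a, c, d, e} | OUT={}

Merge at B5: OUT[B5] = IN[B6] ⊔ IN[B7] = {a, b, c, d, e}

Answer: {a, b, c, d, e}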